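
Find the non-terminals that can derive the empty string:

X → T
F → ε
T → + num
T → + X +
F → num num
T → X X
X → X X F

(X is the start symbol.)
{ 'F' }

A non-terminal is nullable if it can derive ε (the empty string): either it has an ε-production, or it has a production whose right-hand side consists entirely of nullable non-terminals.

ε-productions: F → ε
So F is immediately nullable.
No further non-terminal can be added: every production for the remaining non-terminals contains a terminal or a non-nullable non-terminal.
Nullable = { 'F' }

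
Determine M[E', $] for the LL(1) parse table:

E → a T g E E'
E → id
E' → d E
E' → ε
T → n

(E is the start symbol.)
To find M[E', $], we find productions for E' where $ is in the predict set (PREDICT(N → α) = (FIRST(α) \ {ε}) ∪ (FOLLOW(N) if α ⇒* ε)).

Relevant sets:
  FOLLOW(E') = { $, 'd' }

E' → d E: PREDICT = { 'd' }
E' → ε: PREDICT = { $, 'd' }
  $ is in predict set, so this production goes in M[E', $]

M[E', $] = E' → ε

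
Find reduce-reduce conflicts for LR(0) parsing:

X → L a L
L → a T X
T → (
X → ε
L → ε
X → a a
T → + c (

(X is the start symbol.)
Yes — I0: [L → .] vs [X → .]; I6: [L → .] vs [X → .]

Augment with X' → X and build the canonical LR(0) collection (I0 = CLOSURE({[X' → . X]}), then GOTO on every symbol after a dot until no new states appear). It has 14 states:
  I0: { [L → . a T X], [L → .], [X → . L a L], [X → . a a], [X → .], [X' → . X] }  — shift, 2 reduces
  I1: { [X → L . a L] }  — shift
  I2: { [X' → X .] }  — accept
  I3: { [L → a . T X], [T → . (], [T → . + c (], [X → a . a] }  — shift
  I4: { [T → ( .] }  — reduce
  I5: { [T → + . c (] }  — shift
  I6: { [L → . a T X], [L → .], [L → a T . X], [X → . L a L], [X → . a a], [X → .] }  — shift, 2 reduces
  I7: { [X → a a .] }  — reduce
  I8: { [L → a T X .] }  — reduce
  I9: { [T → + c . (] }  — shift
  I10: { [T → + c ( .] }  — reduce
  I11: { [L → . a T X], [L → .], [X → L a . L] }  — shift, reduce
  I12: { [X → L a L .] }  — reduce
  I13: { [L → a . T X], [T → . (], [T → . + c (] }  — shift

I0 contains complete items [L → .], [X → .] — reduce-reduce conflict.
I6 contains complete items [L → .], [X → .] — reduce-reduce conflict.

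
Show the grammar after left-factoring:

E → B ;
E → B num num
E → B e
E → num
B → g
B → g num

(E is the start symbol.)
E → B E'
E' → ;
E' → num num
E' → e
E → num
B → g B'
B' → ε
B' → num

Left-factoring transforms A → αβ₁ | αβ₂ into A → αA' and A' → β₁ | β₂
(α is the longest common prefix among the alternatives). Repeat until
no nonterminal has two alternatives with a common prefix.

Round 1: E has alternatives sharing prefix 'B'. Introduce E': E → B E'
  Add: E' → ;
  Add: E' → num num
  Add: E' → e

Round 2: B has alternatives sharing prefix 'g'. Introduce B': B → g B'
  Add: B' → ε
  Add: B' → num

No remaining common prefixes — done.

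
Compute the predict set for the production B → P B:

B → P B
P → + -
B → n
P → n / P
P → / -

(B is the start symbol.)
PREDICT(B → P B) = (FIRST(RHS) \ {ε}) ∪ (FOLLOW(B) if ε ∈ FIRST(RHS), i.e. RHS ⇒* ε)
FIRST(P) = { '+', '/', 'n' }
FIRST(P B) = { '+', '/', 'n' }
ε ∉ FIRST(P B), so FOLLOW(B) is not added.
PREDICT(B → P B) = { '+', '/', 'n' }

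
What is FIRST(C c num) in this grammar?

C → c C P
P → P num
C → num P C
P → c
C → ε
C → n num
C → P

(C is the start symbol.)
FIRST sets of the non-terminals involved (from the grammar, by fixed-point iteration):
  FIRST(C) = { 'c', 'n', 'num', ε }

To compute FIRST(C c num), process the symbols left to right:
Symbol C is a non-terminal. Add FIRST(C) \ {ε} = { 'c', 'n', 'num' }
C is nullable (ε ∈ FIRST(C)), continue to the next symbol.
Symbol c is a terminal. Add 'c' and stop.
FIRST(C c num) = { 'c', 'n', 'num' }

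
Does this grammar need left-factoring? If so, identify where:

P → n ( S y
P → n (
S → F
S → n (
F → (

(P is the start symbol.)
Yes, P has productions with common prefix 'n ('

Left-factoring is needed when two productions for the same non-terminal
share a common prefix on the right-hand side.

Productions for P:
  P → n ( S y
  P → n (
Productions for S:
  S → F
  S → n (

Found common prefix 'n (' in productions for P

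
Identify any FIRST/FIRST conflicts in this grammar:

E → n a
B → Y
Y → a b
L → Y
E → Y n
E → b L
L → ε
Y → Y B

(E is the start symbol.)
Yes. Y → a b / Y → Y B on { 'a' }

FIRST sets of the non-terminals at (or reachable through a nullable prefix from) the front of some alternative:
  FIRST(Y) = { 'a' }

Productions for E:
  E → n a: FIRST = { 'n' }
  E → Y n: FIRST = { 'a' }
  E → b L: FIRST = { 'b' }
Productions for Y:
  Y → a b: FIRST = { 'a' }
  Y → Y B: FIRST = { 'a' }
Productions for L:
  L → Y: FIRST = { 'a' }
  L → ε: FIRST = { ε }
B has only one production, so no FIRST/FIRST conflict is possible there.

Conflict for Y: Y → a b and Y → Y B
  Overlap: { 'a' }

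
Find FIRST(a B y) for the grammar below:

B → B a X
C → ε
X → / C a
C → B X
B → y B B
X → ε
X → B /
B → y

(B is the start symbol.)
{ 'a' }

To compute FIRST(a B y), process the symbols left to right:
Symbol a is a terminal. Add 'a' and stop.
FIRST(a B y) = { 'a' }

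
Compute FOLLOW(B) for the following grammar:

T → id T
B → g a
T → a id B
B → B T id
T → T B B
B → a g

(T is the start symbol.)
In T → a id B: B is at the end, add FOLLOW(T)
In B → B T id: B is followed by T id, add FIRST(T id) \ {ε} = { 'a', 'id' }
In T → T B B: B is followed by B, add FIRST(B) \ {ε} = { 'a', 'g' }
In T → T B B: B is at the end, add FOLLOW(T)

The FOLLOW sets referred to above (computed the same way, to a fixed point):
  FOLLOW(T) = { $, 'a', 'g', 'id' }

Taking the union: FOLLOW(B) = { $, 'a', 'g', 'id' }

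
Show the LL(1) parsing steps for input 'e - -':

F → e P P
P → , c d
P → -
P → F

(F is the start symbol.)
LL(1) parsing maintains a stack (initially the start symbol over $) and the input. At each step: if the stack top is a terminal, match it against the current input token; if it is a non-terminal N, replace it with the RHS of M[N, lookahead] (the unique production whose predict set contains the lookahead).

Stack is shown with the top on the left.

Stack    Input    Action
------------------------
F $      e - - $  output F → e P P
e P P $  e - - $  match 'e'
P P $    - - $    output P → -
- P $    - - $    match '-'
P $      - $      output P → -
- $      - $      match '-'
$        $        accept

The string is accepted.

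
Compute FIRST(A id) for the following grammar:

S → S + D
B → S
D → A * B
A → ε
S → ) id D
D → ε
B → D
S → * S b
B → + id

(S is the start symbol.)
{ 'id' }

FIRST sets of the non-terminals involved (from the grammar, by fixed-point iteration):
  FIRST(A) = { ε }

To compute FIRST(A id), process the symbols left to right:
Symbol A is a non-terminal. Add FIRST(A) \ {ε} = { }
A is nullable (ε ∈ FIRST(A)), continue to the next symbol.
Symbol id is a terminal. Add 'id' and stop.
FIRST(A id) = { 'id' }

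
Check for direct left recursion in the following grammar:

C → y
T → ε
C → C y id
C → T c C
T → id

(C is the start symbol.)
Yes, C is left-recursive

C → y: starts with y
T → ε: starts with ε
C → C y id: LEFT RECURSIVE (starts with C)
C → T c C: starts with T
T → id: starts with id

The grammar has direct left recursion on: C.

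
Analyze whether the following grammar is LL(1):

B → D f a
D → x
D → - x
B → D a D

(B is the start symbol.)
Relevant sets:
  FIRST(D) = { '-', 'x' }

For B:
  PREDICT(B → D f a) = { '-', 'x' }
  PREDICT(B → D a D) = { '-', 'x' }
For D:
  PREDICT(D → x) = { 'x' }
  PREDICT(D → '-' x) = { '-' }

Conflict found: Predict set conflict for B: { '-', 'x' }
The grammar is NOT LL(1).

Answer: No. Predict set conflict for B: { '-', 'x' }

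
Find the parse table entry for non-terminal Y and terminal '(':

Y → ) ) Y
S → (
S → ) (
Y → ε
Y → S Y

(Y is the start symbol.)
Y → S Y

To find M[Y, '('], we find productions for Y where '(' is in the predict set (PREDICT(N → α) = (FIRST(α) \ {ε}) ∪ (FOLLOW(N) if α ⇒* ε)).

Relevant sets:
  FIRST(S) = { '(', ')' }
  FOLLOW(Y) = { $ }

Y → ) ) Y: PREDICT = { ')' }
Y → ε: PREDICT = { $ }
Y → S Y: PREDICT = { '(', ')' }
  '(' is in predict set, so this production goes in M[Y, '(']

M[Y, '('] = Y → S Y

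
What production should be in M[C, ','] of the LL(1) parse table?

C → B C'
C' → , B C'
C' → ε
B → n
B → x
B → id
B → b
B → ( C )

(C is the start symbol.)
To find M[C, ','], we find productions for C where ',' is in the predict set (PREDICT(N → α) = (FIRST(α) \ {ε}) ∪ (FOLLOW(N) if α ⇒* ε)).

Relevant sets:
  FIRST(B) = { '(', 'b', 'id', 'n', 'x' }

C → B C': PREDICT = { '(', 'b', 'id', 'n', 'x' }

M[C, ','] is empty (no production applies)

Answer: Empty (error entry)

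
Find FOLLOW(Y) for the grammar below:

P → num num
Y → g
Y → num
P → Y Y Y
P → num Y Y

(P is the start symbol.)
{ $, 'g', 'num' }

To compute FOLLOW(Y), find every occurrence of Y on a right-hand side N → α Y β: add FIRST(β) \ {ε}, and if β is empty or nullable also add FOLLOW(N). Iterate to a fixed point.

In P → Y Y Y: Y is followed by Y Y, add FIRST(Y Y) \ {ε} = { 'g', 'num' }
In P → Y Y Y: Y is followed by Y, add FIRST(Y) \ {ε} = { 'g', 'num' }
In P → Y Y Y: Y is at the end, add FOLLOW(P)
In P → num Y Y: Y is followed by Y, add FIRST(Y) \ {ε} = { 'g', 'num' }
In P → num Y Y: Y is at the end, add FOLLOW(P)

The FOLLOW sets referred to above (computed the same way, to a fixed point):
  FOLLOW(P) = { $ }

Taking the union: FOLLOW(Y) = { $, 'g', 'num' }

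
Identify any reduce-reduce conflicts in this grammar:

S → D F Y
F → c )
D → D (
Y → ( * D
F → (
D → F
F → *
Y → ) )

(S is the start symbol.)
A reduce-reduce conflict occurs when an LR(0) state has two complete items [A → α .] and [B → β .] — both call for a reduction, and with no lookahead the parser cannot choose between them.

Augment with S' → S and build the canonical LR(0) collection (I0 = CLOSURE({[S' → . S]}), then GOTO on every symbol after a dot until no new states appear). It has 17 states:
  I0: { [D → . D (], [D → . F], [F → . (], [F → . *], [F → . c )], [S → . D F Y], [S' → . S] }  — shift
  I1: { [F → ( .] }  — reduce
  I2: { [F → * .] }  — reduce
  I3: { [D → D . (], [F → . (], [F → . *], [F → . c )], [S → D . F Y] }  — shift
  I4: { [D → F .] }  — reduce
  I5: { [S' → S .] }  — accept
  I6: { [F → c . )] }  — shift
  I7: { [F → c ) .] }  — reduce
  I8: { [D → D ( .], [F → ( .] }  — 2 reduces
  I9: { [S → D F . Y], [Y → . ( * D], [Y → . ) )] }  — shift
  I10: { [Y → ( . * D] }  — shift
  I11: { [Y → ) . )] }  — shift
  I12: { [S → D F Y .] }  — reduce
  I13: { [Y → ) ) .] }  — reduce
  I14: { [D → . D (], [D → . F], [F → . (], [F → . *], [F → . c )], [Y → ( * . D] }  — shift
  I15: { [D → D . (], [Y → ( * D .] }  — shift, reduce
  I16: { [D → D ( .] }  — reduce

I8 contains complete items [D → D ( .], [F → ( .] — reduce-reduce conflict.

Answer: Yes — I8: [D → D ( .] vs [F → ( .]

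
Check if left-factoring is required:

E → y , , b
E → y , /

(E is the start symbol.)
Left-factoring is needed when two productions for the same non-terminal
share a common prefix on the right-hand side.

Productions for E:
  E → y , , b
  E → y , /

Found common prefix 'y ,' in productions for E

Answer: Yes, E has productions with common prefix 'y ,'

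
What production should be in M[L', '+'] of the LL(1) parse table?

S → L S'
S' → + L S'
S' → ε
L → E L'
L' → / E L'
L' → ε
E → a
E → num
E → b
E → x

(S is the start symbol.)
L' → ε

To find M[L', '+'], we find productions for L' where '+' is in the predict set (PREDICT(N → α) = (FIRST(α) \ {ε}) ∪ (FOLLOW(N) if α ⇒* ε)).

Relevant sets:
  FOLLOW(L') = { $, '+' }

L' → / E L': PREDICT = { '/' }
L' → ε: PREDICT = { $, '+' }
  '+' is in predict set, so this production goes in M[L', '+']

M[L', '+'] = L' → ε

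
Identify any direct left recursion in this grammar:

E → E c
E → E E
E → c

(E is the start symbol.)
E → E c: LEFT RECURSIVE (starts with E)
E → E E: LEFT RECURSIVE (starts with E)
E → c: starts with c

The grammar has direct left recursion on: E.

Answer: Yes, E is left-recursive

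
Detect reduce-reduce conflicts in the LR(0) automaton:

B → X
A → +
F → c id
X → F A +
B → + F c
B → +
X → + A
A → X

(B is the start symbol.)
No reduce-reduce conflicts

Augment with B' → B and build the canonical LR(0) collection (I0 = CLOSURE({[B' → . B]}), then GOTO on every symbol after a dot until no new states appear). It has 14 states:
  I0: { [B → . + F c], [B → . +], [B → . X], [B' → . B], [F → . c id], [X → . + A], [X → . F A +] }  — shift
  I1: { [A → . +], [A → . X], [B → + . F c], [B → + .], [F → . c id], [X → + . A], [X → . + A], [X → . F A +] }  — shift, reduce
  I2: { [B' → B .] }  — accept
  I3: { [A → . +], [A → . X], [F → . c id], [X → . + A], [X → . F A +], [X → F . A +] }  — shift
  I4: { [B → X .] }  — reduce
  I5: { [F → c . id] }  — shift
  I6: { [F → c id .] }  — reduce
  I7: { [A → + .], [A → . +], [A → . X], [F → . c id], [X → + . A], [X → . + A], [X → . F A +] }  — shift, reduce
  I8: { [X → F A . +] }  — shift
  I9: { [A → X .] }  — reduce
  I10: { [X → F A + .] }  — reduce
  I11: { [X → + A .] }  — reduce
  I12: { [A → . +], [A → . X], [B → + F . c], [F → . c id], [X → . + A], [X → . F A +], [X → F . A +] }  — shift
  I13: { [B → + F c .], [F → c . id] }  — shift, reduce

No state contains more than one complete item.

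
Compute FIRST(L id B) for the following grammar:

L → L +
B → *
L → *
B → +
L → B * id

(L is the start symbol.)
FIRST sets of the non-terminals involved (from the grammar, by fixed-point iteration):
  FIRST(L) = { '*', '+' }

To compute FIRST(L id B), process the symbols left to right:
Symbol L is a non-terminal. Add FIRST(L) \ {ε} = { '*', '+' }
L is not nullable (ε ∉ FIRST(L)), so stop here.
FIRST(L id B) = { '*', '+' }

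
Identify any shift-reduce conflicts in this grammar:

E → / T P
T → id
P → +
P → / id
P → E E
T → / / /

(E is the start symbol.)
Augment with E' → E and build the canonical LR(0) collection (I0 = CLOSURE({[E' → . E]}), then GOTO on every symbol after a dot until no new states appear). It has 14 states:
  I0: { [E → . / T P], [E' → . E] }  — shift
  I1: { [E → / . T P], [T → . / / /], [T → . id] }  — shift
  I2: { [E' → E .] }  — accept
  I3: { [T → / . / /] }  — shift
  I4: { [E → . / T P], [E → / T . P], [P → . +], [P → . / id], [P → . E E] }  — shift
  I5: { [T → id .] }  — reduce
  I6: { [P → + .] }  — reduce
  I7: { [E → / . T P], [P → / . id], [T → . / / /], [T → . id] }  — shift
  I8: { [E → . / T P], [P → E . E] }  — shift
  I9: { [E → / T P .] }  — reduce
  I10: { [P → E E .] }  — reduce
  I11: { [P → / id .], [T → id .] }  — 2 reduces
  I12: { [T → / / . /] }  — shift
  I13: { [T → / / / .] }  — reduce

No state contains both a complete item and a shift item.

Answer: No shift-reduce conflicts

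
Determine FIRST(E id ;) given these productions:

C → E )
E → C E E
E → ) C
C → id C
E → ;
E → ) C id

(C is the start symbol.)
FIRST sets of the non-terminals involved (from the grammar, by fixed-point iteration):
  FIRST(E) = { ')', ';', 'id' }

To compute FIRST(E id ;), process the symbols left to right:
Symbol E is a non-terminal. Add FIRST(E) \ {ε} = { ')', ';', 'id' }
E is not nullable (ε ∉ FIRST(E)), so stop here.
FIRST(E id ;) = { ')', ';', 'id' }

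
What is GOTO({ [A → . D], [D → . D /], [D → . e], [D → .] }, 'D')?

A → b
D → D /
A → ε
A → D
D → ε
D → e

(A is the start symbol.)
GOTO(I, 'D') = CLOSURE({ [A → αX.β] : [A → α.Xβ] ∈ I, X = 'D' })

Items with dot before 'D', with the dot advanced:
  [A → . D] → [A → D .]
  [D → . D /] → [D → D . /]
Closure adds nothing (no advanced item has the dot before a non-terminal).

GOTO = { [A → D .], [D → D . /] }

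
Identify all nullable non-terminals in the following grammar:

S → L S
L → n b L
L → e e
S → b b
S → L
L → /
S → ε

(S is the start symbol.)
A non-terminal is nullable if it can derive ε (the empty string): either it has an ε-production, or it has a production whose right-hand side consists entirely of nullable non-terminals.

ε-productions: S → ε
So S is immediately nullable.
No further non-terminal can be added: every production for the remaining non-terminals contains a terminal or a non-nullable non-terminal.
Nullable = { 'S' }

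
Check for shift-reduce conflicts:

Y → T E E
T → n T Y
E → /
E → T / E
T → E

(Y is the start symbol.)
Yes — I7: [E → / .] vs [E → . /]; I12: [T → E .] vs [E → . /]

A shift-reduce conflict occurs when an LR(0) state has both:
  - a complete (reduce) item [A → α .] (dot at the end), and
  - a shift item [B → β . c γ] (dot before a terminal).

Augment with Y' → Y and build the canonical LR(0) collection (I0 = CLOSURE({[Y' → . Y]}), then GOTO on every symbol after a dot until no new states appear). It has 14 states:
  I0: { [E → . /], [E → . T / E], [T → . E], [T → . n T Y], [Y → . T E E], [Y' → . Y] }  — shift
  I1: { [E → / .] }  — reduce
  I2: { [T → E .] }  — reduce
  I3: { [E → . /], [E → . T / E], [E → T . / E], [T → . E], [T → . n T Y], [Y → T . E E] }  — shift
  I4: { [Y' → Y .] }  — accept
  I5: { [E → . /], [E → . T / E], [T → . E], [T → . n T Y], [T → n . T Y] }  — shift
  I6: { [E → . /], [E → . T / E], [E → T . / E], [T → . E], [T → . n T Y], [T → n T . Y], [Y → . T E E] }  — shift
  I7: { [E → . /], [E → . T / E], [E → / .], [E → T / . E], [T → . E], [T → . n T Y] }  — shift, reduce
  I8: { [T → n T Y .] }  — reduce
  I9: { [E → T / E .], [T → E .] }  — 2 reduces
  I10: { [E → T . / E] }  — shift
  I11: { [E → . /], [E → . T / E], [E → T / . E], [T → . E], [T → . n T Y] }  — shift
  I12: { [E → . /], [E → . T / E], [T → . E], [T → . n T Y], [T → E .], [Y → T E . E] }  — shift, reduce
  I13: { [T → E .], [Y → T E E .] }  — 2 reduces

I7 contains reduce item [E → / .] and shift items [E → . /], [T → . n T Y] — shift-reduce conflict.
I12 contains reduce item [T → E .] and shift items [E → . /], [T → . n T Y] — shift-reduce conflict.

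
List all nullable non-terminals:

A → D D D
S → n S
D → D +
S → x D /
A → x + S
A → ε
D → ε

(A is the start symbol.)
{ 'A', 'D' }

A non-terminal is nullable if it can derive ε (the empty string): either it has an ε-production, or it has a production whose right-hand side consists entirely of nullable non-terminals.

ε-productions: A → ε, D → ε
So A, D are immediately nullable.
No further non-terminal can be added: every production for the remaining non-terminals contains a terminal or a non-nullable non-terminal.
Nullable = { 'A', 'D' }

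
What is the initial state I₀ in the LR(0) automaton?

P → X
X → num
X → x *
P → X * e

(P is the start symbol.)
{ [P → . X * e], [P → . X], [P' → . P], [X → . num], [X → . x *] }

First, augment the grammar with P' → P
I₀ = CLOSURE({ [P' → . P] }):
  [P' → . P] has the dot before P: add [P → . X], [P → . X * e]
  [P → . X] has the dot before X: add [X → . num], [X → . x *]
No further items can be added.

I₀ = { [P → . X * e], [P → . X], [P' → . P], [X → . num], [X → . x *] }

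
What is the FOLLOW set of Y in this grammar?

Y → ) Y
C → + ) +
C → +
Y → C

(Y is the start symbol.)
{ $ }

To compute FOLLOW(Y), find every occurrence of Y on a right-hand side N → α Y β: add FIRST(β) \ {ε}, and if β is empty or nullable also add FOLLOW(N). Iterate to a fixed point.

Y is the start symbol, so $ ∈ FOLLOW(Y).
In Y → ) Y: Y is at the end; this adds FOLLOW(Y) to itself — nothing new

Taking the union: FOLLOW(Y) = { $ }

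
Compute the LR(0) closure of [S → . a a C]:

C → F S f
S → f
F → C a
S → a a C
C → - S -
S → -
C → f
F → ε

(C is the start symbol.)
{ [S → . a a C] }

To compute CLOSURE, for each item [A → α.Bβ] where B is a non-terminal, add [B → .γ] for all productions B → γ; repeat for the newly added items until nothing changes.

Start with: [S → . a a C]
The dot precedes the terminal a, so nothing is added.

CLOSURE = { [S → . a a C] }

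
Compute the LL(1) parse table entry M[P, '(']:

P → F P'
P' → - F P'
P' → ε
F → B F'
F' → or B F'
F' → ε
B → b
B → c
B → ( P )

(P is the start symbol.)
P → F P'

To find M[P, '('], we find productions for P where '(' is in the predict set (PREDICT(N → α) = (FIRST(α) \ {ε}) ∪ (FOLLOW(N) if α ⇒* ε)).

Relevant sets:
  FIRST(F) = { '(', 'b', 'c' }

P → F P': PREDICT = { '(', 'b', 'c' }
  '(' is in predict set, so this production goes in M[P, '(']

M[P, '('] = P → F P'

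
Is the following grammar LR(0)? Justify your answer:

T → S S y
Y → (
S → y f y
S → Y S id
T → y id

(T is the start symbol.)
A grammar is LR(0) if no state in the canonical LR(0) collection has:
  - both a shift item (dot before a terminal) and a complete item (shift-reduce conflict), or
  - two or more complete items (reduce-reduce conflict; the accept item [T' → T .] counts as a complete item here).

Augment with T' → T and build the canonical LR(0) collection (I0 = CLOSURE({[T' → . T]}), then GOTO on every symbol after a dot until no new states appear). It has 14 states:
  I0: { [S → . Y S id], [S → . y f y], [T → . S S y], [T → . y id], [T' → . T], [Y → . (] }  — shift
  I1: { [Y → ( .] }  — reduce
  I2: { [S → . Y S id], [S → . y f y], [T → S . S y], [Y → . (] }  — shift
  I3: { [T' → T .] }  — accept
  I4: { [S → . Y S id], [S → . y f y], [S → Y . S id], [Y → . (] }  — shift
  I5: { [S → y . f y], [T → y . id] }  — shift
  I6: { [S → y f . y] }  — shift
  I7: { [T → y id .] }  — reduce
  I8: { [S → y f y .] }  — reduce
  I9: { [S → Y S . id] }  — shift
  I10: { [S → y . f y] }  — shift
  I11: { [S → Y S id .] }  — reduce
  I12: { [T → S S . y] }  — shift
  I13: { [T → S S y .] }  — reduce

Every state is either a pure shift/goto state or contains exactly one complete item and nothing to shift — no conflicts. The grammar is LR(0).

Answer: Yes, the grammar is LR(0)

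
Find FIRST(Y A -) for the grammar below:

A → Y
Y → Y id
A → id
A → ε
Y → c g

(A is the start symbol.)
{ 'c' }

FIRST sets of the non-terminals involved (from the grammar, by fixed-point iteration):
  FIRST(Y) = { 'c' }

To compute FIRST(Y A -), process the symbols left to right:
Symbol Y is a non-terminal. Add FIRST(Y) \ {ε} = { 'c' }
Y is not nullable (ε ∉ FIRST(Y)), so stop here.
FIRST(Y A -) = { 'c' }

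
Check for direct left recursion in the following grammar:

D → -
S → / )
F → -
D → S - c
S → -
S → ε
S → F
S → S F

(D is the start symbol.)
Yes, S is left-recursive

Direct left recursion occurs when N → N α for some non-terminal N (the right-hand side begins with the left-hand side itself).

D → -: starts with '-'
S → / ): starts with '/'
F → -: starts with '-'
D → S - c: starts with S
S → -: starts with '-'
S → ε: starts with ε
S → F: starts with F
S → S F: LEFT RECURSIVE (starts with S)

The grammar has direct left recursion on: S.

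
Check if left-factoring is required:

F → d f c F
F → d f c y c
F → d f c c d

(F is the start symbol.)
Left-factoring is needed when two productions for the same non-terminal
share a common prefix on the right-hand side.

Productions for F:
  F → d f c F
  F → d f c y c
  F → d f c c d

Found common prefix 'd f c' in productions for F

Answer: Yes, F has productions with common prefix 'd f c'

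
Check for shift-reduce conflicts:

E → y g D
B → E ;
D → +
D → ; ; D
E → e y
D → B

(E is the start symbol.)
A shift-reduce conflict occurs when an LR(0) state has both:
  - a complete (reduce) item [A → α .] (dot at the end), and
  - a shift item [B → β . c γ] (dot before a terminal).

Augment with E' → E and build the canonical LR(0) collection (I0 = CLOSURE({[E' → . E]}), then GOTO on every symbol after a dot until no new states appear). It has 14 states:
  I0: { [E → . e y], [E → . y g D], [E' → . E] }  — shift
  I1: { [E' → E .] }  — accept
  I2: { [E → e . y] }  — shift
  I3: { [E → y . g D] }  — shift
  I4: { [B → . E ;], [D → . +], [D → . ; ; D], [D → . B], [E → . e y], [E → . y g D], [E → y g . D] }  — shift
  I5: { [D → + .] }  — reduce
  I6: { [D → ; . ; D] }  — shift
  I7: { [D → B .] }  — reduce
  I8: { [E → y g D .] }  — reduce
  I9: { [B → E . ;] }  — shift
  I10: { [B → E ; .] }  — reduce
  I11: { [B → . E ;], [D → . +], [D → . ; ; D], [D → . B], [D → ; ; . D], [E → . e y], [E → . y g D] }  — shift
  I12: { [D → ; ; D .] }  — reduce
  I13: { [E → e y .] }  — reduce

No state contains both a complete item and a shift item.

Answer: No shift-reduce conflicts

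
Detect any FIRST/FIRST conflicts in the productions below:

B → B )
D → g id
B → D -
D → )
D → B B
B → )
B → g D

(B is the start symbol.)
Yes. B → B ')' / B → D '-' on { ')', 'g' }; B → B ')' / B → ')' on { ')' }; B → B ')' / B → g D on { 'g' }; B → D '-' / B → ')' on { ')' }; B → D '-' / B → g D on { 'g' }; D → g id / D → B B on { 'g' }; D → ')' / D → B B on { ')' }

FIRST sets of the non-terminals at (or reachable through a nullable prefix from) the front of some alternative:
  FIRST(B) = { ')', 'g' }
  FIRST(D) = { ')', 'g' }

Productions for B:
  B → B ): FIRST = { ')', 'g' }
  B → D -: FIRST = { ')', 'g' }
  B → ): FIRST = { ')' }
  B → g D: FIRST = { 'g' }
Productions for D:
  D → g id: FIRST = { 'g' }
  D → ): FIRST = { ')' }
  D → B B: FIRST = { ')', 'g' }

Conflict for B: B → B ) and B → D -
  Overlap: { ')', 'g' }
Conflict for B: B → B ) and B → )
  Overlap: { ')' }
Conflict for B: B → B ) and B → g D
  Overlap: { 'g' }
Conflict for B: B → D - and B → )
  Overlap: { ')' }
Conflict for B: B → D - and B → g D
  Overlap: { 'g' }
Conflict for D: D → g id and D → B B
  Overlap: { 'g' }
Conflict for D: D → ) and D → B B
  Overlap: { ')' }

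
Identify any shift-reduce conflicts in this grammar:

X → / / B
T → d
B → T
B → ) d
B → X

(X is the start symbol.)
No shift-reduce conflicts

A shift-reduce conflict occurs when an LR(0) state has both:
  - a complete (reduce) item [A → α .] (dot at the end), and
  - a shift item [B → β . c γ] (dot before a terminal).

Augment with X' → X and build the canonical LR(0) collection (I0 = CLOSURE({[X' → . X]}), then GOTO on every symbol after a dot until no new states appear). It has 10 states:
  I0: { [X → . / / B], [X' → . X] }  — shift
  I1: { [X → / . / B] }  — shift
  I2: { [X' → X .] }  — accept
  I3: { [B → . ) d], [B → . T], [B → . X], [T → . d], [X → . / / B], [X → / / . B] }  — shift
  I4: { [B → ) . d] }  — shift
  I5: { [X → / / B .] }  — reduce
  I6: { [B → T .] }  — reduce
  I7: { [B → X .] }  — reduce
  I8: { [T → d .] }  — reduce
  I9: { [B → ) d .] }  — reduce

No state contains both a complete item and a shift item.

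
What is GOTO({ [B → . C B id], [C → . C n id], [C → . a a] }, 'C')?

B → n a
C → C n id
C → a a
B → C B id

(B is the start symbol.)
GOTO(I, 'C') = CLOSURE({ [A → αX.β] : [A → α.Xβ] ∈ I, X = 'C' })

Items with dot before 'C', with the dot advanced:
  [B → . C B id] → [B → C . B id]
  [C → . C n id] → [C → C . n id]
Closure of the advanced items:
  [B → C . B id] has the dot before B: add [B → . n a], [B → . C B id]
  [B → . C B id] has the dot before C: add [C → . C n id], [C → . a a]

GOTO = { [B → . C B id], [B → . n a], [B → C . B id], [C → . C n id], [C → . a a], [C → C . n id] }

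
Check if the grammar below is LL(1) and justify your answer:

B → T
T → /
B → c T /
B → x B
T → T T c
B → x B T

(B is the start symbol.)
No. Predict set conflict for B: { 'x' }

A grammar is LL(1) if for each non-terminal N with multiple productions, the predict sets of those productions are pairwise disjoint, where PREDICT(N → α) = (FIRST(α) \ {ε}) ∪ (FOLLOW(N) if α ⇒* ε).

Relevant sets:
  FIRST(T) = { '/' }

For B:
  PREDICT(B → T) = { '/' }
  PREDICT(B → c T '/') = { 'c' }
  PREDICT(B → x B) = { 'x' }
  PREDICT(B → x B T) = { 'x' }
For T:
  PREDICT(T → '/') = { '/' }
  PREDICT(T → T T c) = { '/' }

Conflict found: Predict set conflict for B: { 'x' }
The grammar is NOT LL(1).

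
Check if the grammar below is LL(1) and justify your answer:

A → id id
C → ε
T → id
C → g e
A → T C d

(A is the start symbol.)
No. Predict set conflict for A: { 'id' }

Relevant sets:
  FIRST(T) = { 'id' }
  FOLLOW(C) = { 'd' }

For A:
  PREDICT(A → id id) = { 'id' }
  PREDICT(A → T C d) = { 'id' }
For C:
  PREDICT(C → ε) = { 'd' }
  PREDICT(C → g e) = { 'g' }
T has a single production, so nothing to check there.

Conflict found: Predict set conflict for A: { 'id' }
The grammar is NOT LL(1).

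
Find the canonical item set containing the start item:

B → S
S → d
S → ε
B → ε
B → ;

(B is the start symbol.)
{ [B → . ;], [B → . S], [B → .], [B' → . B], [S → . d], [S → .] }

First, augment the grammar with B' → B
I₀ = CLOSURE({ [B' → . B] }):
  [B' → . B] has the dot before B: add [B → . S], [B → .], [B → . ;]
  [B → . S] has the dot before S: add [S → . d], [S → .]
No further items can be added.

I₀ = { [B → . ;], [B → . S], [B → .], [B' → . B], [S → . d], [S → .] }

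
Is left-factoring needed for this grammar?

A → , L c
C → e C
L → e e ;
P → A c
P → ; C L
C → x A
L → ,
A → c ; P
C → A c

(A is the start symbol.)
Left-factoring is needed when two productions for the same non-terminal
share a common prefix on the right-hand side.

Productions for A:
  A → , L c
  A → c ; P
Productions for C:
  C → e C
  C → x A
  C → A c
Productions for L:
  L → e e ;
  L → ,
Productions for P:
  P → A c
  P → ; C L

No common prefixes found.

Answer: No, left-factoring is not needed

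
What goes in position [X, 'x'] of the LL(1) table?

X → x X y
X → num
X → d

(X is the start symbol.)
To find M[X, 'x'], we find productions for X where 'x' is in the predict set (PREDICT(N → α) = (FIRST(α) \ {ε}) ∪ (FOLLOW(N) if α ⇒* ε)).

X → x X y: PREDICT = { 'x' }
  'x' is in predict set, so this production goes in M[X, 'x']
X → num: PREDICT = { 'num' }
X → d: PREDICT = { 'd' }

M[X, 'x'] = X → x X y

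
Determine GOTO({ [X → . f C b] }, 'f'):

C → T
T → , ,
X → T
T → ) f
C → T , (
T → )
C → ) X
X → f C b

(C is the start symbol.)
{ [C → . ) X], [C → . T , (], [C → . T], [T → . ) f], [T → . )], [T → . , ,], [X → f . C b] }

GOTO(I, 'f') = CLOSURE({ [A → αX.β] : [A → α.Xβ] ∈ I, X = 'f' })

Items with dot before 'f', with the dot advanced:
  [X → . f C b] → [X → f . C b]
Closure of the advanced items:
  [X → f . C b] has the dot before C: add [C → . T], [C → . T , (], [C → . ) X]
  [C → . T] has the dot before T: add [T → . , ,], [T → . ) f], [T → . )]

GOTO = { [C → . ) X], [C → . T , (], [C → . T], [T → . ) f], [T → . )], [T → . , ,], [X → f . C b] }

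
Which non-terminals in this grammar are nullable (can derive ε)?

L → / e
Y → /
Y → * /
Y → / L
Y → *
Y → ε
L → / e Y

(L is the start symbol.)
ε-productions: Y → ε
So Y is immediately nullable.
No further non-terminal can be added: every production for the remaining non-terminals contains a terminal or a non-nullable non-terminal.
Nullable = { 'Y' }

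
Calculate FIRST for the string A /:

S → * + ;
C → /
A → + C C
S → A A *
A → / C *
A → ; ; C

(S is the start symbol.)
FIRST sets of the non-terminals involved (from the grammar, by fixed-point iteration):
  FIRST(A) = { '+', '/', ';' }

To compute FIRST(A /), process the symbols left to right:
Symbol A is a non-terminal. Add FIRST(A) \ {ε} = { '+', '/', ';' }
A is not nullable (ε ∉ FIRST(A)), so stop here.
FIRST(A /) = { '+', '/', ';' }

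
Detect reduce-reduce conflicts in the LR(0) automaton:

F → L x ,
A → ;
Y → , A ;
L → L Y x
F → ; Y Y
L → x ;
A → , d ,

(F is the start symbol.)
No reduce-reduce conflicts

A reduce-reduce conflict occurs when an LR(0) state has two complete items [A → α .] and [B → β .] — both call for a reduction, and with no lookahead the parser cannot choose between them.

Augment with F' → F and build the canonical LR(0) collection (I0 = CLOSURE({[F' → . F]}), then GOTO on every symbol after a dot until no new states appear). It has 19 states:
  I0: { [F → . ; Y Y], [F → . L x ,], [F' → . F], [L → . L Y x], [L → . x ;] }  — shift
  I1: { [F → ; . Y Y], [Y → . , A ;] }  — shift
  I2: { [F' → F .] }  — accept
  I3: { [F → L . x ,], [L → L . Y x], [Y → . , A ;] }  — shift
  I4: { [L → x . ;] }  — shift
  I5: { [L → x ; .] }  — reduce
  I6: { [A → . , d ,], [A → . ;], [Y → , . A ;] }  — shift
  I7: { [L → L Y . x] }  — shift
  I8: { [F → L x . ,] }  — shift
  I9: { [F → L x , .] }  — reduce
  I10: { [L → L Y x .] }  — reduce
  I11: { [A → , . d ,] }  — shift
  I12: { [A → ; .] }  — reduce
  I13: { [Y → , A . ;] }  — shift
  I14: { [Y → , A ; .] }  — reduce
  I15: { [A → , d . ,] }  — shift
  I16: { [A → , d , .] }  — reduce
  I17: { [F → ; Y . Y], [Y → . , A ;] }  — shift
  I18: { [F → ; Y Y .] }  — reduce

No state contains more than one complete item.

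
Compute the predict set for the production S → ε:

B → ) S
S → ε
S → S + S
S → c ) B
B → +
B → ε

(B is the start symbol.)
{ $, '+' }

PREDICT(S → ε) = (FIRST(RHS) \ {ε}) ∪ (FOLLOW(S) if ε ∈ FIRST(RHS), i.e. RHS ⇒* ε)
The right-hand side is ε (FIRST(ε) = { ε }), so the predict set is FOLLOW(S) = { $, '+' }
PREDICT(S → ε) = { $, '+' }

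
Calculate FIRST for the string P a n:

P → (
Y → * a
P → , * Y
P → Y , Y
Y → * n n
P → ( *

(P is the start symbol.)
{ '(', '*', ',' }

FIRST sets of the non-terminals involved (from the grammar, by fixed-point iteration):
  FIRST(P) = { '(', '*', ',' }

To compute FIRST(P a n), process the symbols left to right:
Symbol P is a non-terminal. Add FIRST(P) \ {ε} = { '(', '*', ',' }
P is not nullable (ε ∉ FIRST(P)), so stop here.
FIRST(P a n) = { '(', '*', ',' }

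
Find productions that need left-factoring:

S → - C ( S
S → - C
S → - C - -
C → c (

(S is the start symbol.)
Yes, S has productions with common prefix '- C'

Left-factoring is needed when two productions for the same non-terminal
share a common prefix on the right-hand side.

Productions for S:
  S → - C ( S
  S → - C
  S → - C - -

Found common prefix '- C' in productions for S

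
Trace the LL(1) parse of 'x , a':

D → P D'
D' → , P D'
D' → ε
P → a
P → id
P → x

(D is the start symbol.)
LL(1) parsing maintains a stack (initially the start symbol over $) and the input. At each step: if the stack top is a terminal, match it against the current input token; if it is a non-terminal N, replace it with the RHS of M[N, lookahead] (the unique production whose predict set contains the lookahead).

Stack is shown with the top on the left.

Stack     Input    Action
-------------------------
D $       x , a $  output D → P D'
P D' $    x , a $  output P → x
x D' $    x , a $  match 'x'
D' $      , a $    output D' → , P D'
, P D' $  , a $    match ','
P D' $    a $      output P → a
a D' $    a $      match 'a'
D' $      $        output D' → ε
$         $        accept

The string is accepted.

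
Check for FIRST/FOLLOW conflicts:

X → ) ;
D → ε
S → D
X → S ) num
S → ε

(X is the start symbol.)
No FIRST/FOLLOW conflicts.

A FIRST/FOLLOW conflict occurs when a non-terminal N has a nullable alternative N → β (β ⇒* ε) and another alternative N → α with FIRST(α) ∩ FOLLOW(N) ≠ ∅: on such a lookahead the parser cannot decide between expanding α and letting N vanish via β.

Nullable non-terminals: D, S.
FIRST sets used below: FIRST(D) = { ε }
D has a nullable alternative but only one production, so nothing to check.

S: nullable alternative(s) S → D, S → ε; FOLLOW(S) = { ')' }
  S → D: FIRST \ {ε} = { } — disjoint from FOLLOW(S)
  S → ε: FIRST \ {ε} = { } — disjoint from FOLLOW(S)

X has no nullable alternative, so no FIRST/FOLLOW check is needed there.

No FIRST/FOLLOW conflicts found.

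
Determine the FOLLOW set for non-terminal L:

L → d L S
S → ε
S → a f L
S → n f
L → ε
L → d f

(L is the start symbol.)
{ $, 'a', 'n' }

L is the start symbol, so $ ∈ FOLLOW(L).
In L → d L S: L is followed by S, add FIRST(S) \ {ε} = { 'a', 'n' }
  S is nullable, so FOLLOW(L) is also included — that is the set being defined, nothing new
In S → a f L: L is at the end, add FOLLOW(S)

The FOLLOW sets referred to above (computed the same way, to a fixed point):
  FOLLOW(S) = { $, 'a', 'n' }

Taking the union: FOLLOW(L) = { $, 'a', 'n' }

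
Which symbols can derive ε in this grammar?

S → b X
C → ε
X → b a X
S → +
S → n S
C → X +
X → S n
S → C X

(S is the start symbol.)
ε-productions: C → ε
So C is immediately nullable.
No further non-terminal can be added: every production for the remaining non-terminals contains a terminal or a non-nullable non-terminal.
Nullable = { 'C' }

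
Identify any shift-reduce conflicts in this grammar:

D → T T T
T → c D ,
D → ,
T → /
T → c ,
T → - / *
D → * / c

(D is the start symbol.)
A shift-reduce conflict occurs when an LR(0) state has both:
  - a complete (reduce) item [A → α .] (dot at the end), and
  - a shift item [B → β . c γ] (dot before a terminal).

Augment with D' → D and build the canonical LR(0) collection (I0 = CLOSURE({[D' → . D]}), then GOTO on every symbol after a dot until no new states appear). It has 17 states:
  I0: { [D → . * / c], [D → . ,], [D → . T T T], [D' → . D], [T → . - / *], [T → . /], [T → . c ,], [T → . c D ,] }  — shift
  I1: { [D → * . / c] }  — shift
  I2: { [D → , .] }  — reduce
  I3: { [T → - . / *] }  — shift
  I4: { [T → / .] }  — reduce
  I5: { [D' → D .] }  — accept
  I6: { [D → T . T T], [T → . - / *], [T → . /], [T → . c ,], [T → . c D ,] }  — shift
  I7: { [D → . * / c], [D → . ,], [D → . T T T], [T → . - / *], [T → . /], [T → . c ,], [T → . c D ,], [T → c . ,], [T → c . D ,] }  — shift
  I8: { [D → , .], [T → c , .] }  — 2 reduces
  I9: { [T → c D . ,] }  — shift
  I10: { [T → c D , .] }  — reduce
  I11: { [D → T T . T], [T → . - / *], [T → . /], [T → . c ,], [T → . c D ,] }  — shift
  I12: { [D → T T T .] }  — reduce
  I13: { [T → - / . *] }  — shift
  I14: { [T → - / * .] }  — reduce
  I15: { [D → * / . c] }  — shift
  I16: { [D → * / c .] }  — reduce

No state contains both a complete item and a shift item.

Answer: No shift-reduce conflicts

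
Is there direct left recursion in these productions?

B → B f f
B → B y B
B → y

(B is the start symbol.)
Yes, B is left-recursive

B → B f f: LEFT RECURSIVE (starts with B)
B → B y B: LEFT RECURSIVE (starts with B)
B → y: starts with y

The grammar has direct left recursion on: B.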